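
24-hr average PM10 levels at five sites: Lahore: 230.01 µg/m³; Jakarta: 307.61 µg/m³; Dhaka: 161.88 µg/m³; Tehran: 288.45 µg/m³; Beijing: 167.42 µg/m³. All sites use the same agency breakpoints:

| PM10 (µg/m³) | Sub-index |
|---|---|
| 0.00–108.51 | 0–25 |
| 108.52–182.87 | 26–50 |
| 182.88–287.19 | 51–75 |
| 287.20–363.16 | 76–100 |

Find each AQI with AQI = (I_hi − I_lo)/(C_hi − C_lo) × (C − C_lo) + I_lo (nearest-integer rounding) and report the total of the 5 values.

Lahore 230.01: bracket 182.88–287.19 → index 51–75; slope 24/104.31, offset 47.13.
AQI = 51 + 24/104.31·47.13 ≈ 61.84 ⇒ 62.
Jakarta: row 287.20–363.16 (AQI 76–100). (100−76)·(307.61−287.20)/(363.16−287.20) + 76 = 24·20.41/75.96 + 76 ≈ 82.45 → 82.
Dhaka: row 108.52–182.87 (AQI 26–50). (50−26)·(161.88−108.52)/(182.87−108.52) + 26 = 24·53.36/74.35 + 26 ≈ 43.22 → 43.
Tehran 288.45: bracket 287.20–363.16 → index 76–100; slope 24/75.96, offset 1.25.
AQI = 76 + 24/75.96·1.25 ≈ 76.39 ⇒ 76.
Beijing 167.42: bracket 108.52–182.87 → index 26–50; slope 24/74.35, offset 58.90.
AQI = 26 + 24/74.35·58.90 ≈ 45.01 ⇒ 45.
AQIs: Lahore=62, Jakarta=82, Dhaka=43, Tehran=76, Beijing=45. Sum = 62 + 82 + 43 + 76 + 45 = 308.

308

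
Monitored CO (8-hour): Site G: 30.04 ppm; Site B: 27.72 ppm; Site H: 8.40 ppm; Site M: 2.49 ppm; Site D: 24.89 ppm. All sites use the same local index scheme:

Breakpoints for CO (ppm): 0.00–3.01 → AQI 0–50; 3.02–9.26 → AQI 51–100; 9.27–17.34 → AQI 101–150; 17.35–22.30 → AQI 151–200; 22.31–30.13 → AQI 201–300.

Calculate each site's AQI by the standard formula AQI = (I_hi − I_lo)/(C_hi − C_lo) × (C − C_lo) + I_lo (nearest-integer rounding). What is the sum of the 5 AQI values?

Site G: 30.04 lies in 22.31–30.13, so I_lo=201, I_hi=300, C_lo=22.31, C_hi=30.13.
(300−201)/(30.13−22.31) × (30.04−22.31) + 201 = 99/7.82 × 7.73 + 201 ≈ 298.86 → 299.
Site B: 27.72 lies in 22.31–30.13, so I_lo=201, I_hi=300, C_lo=22.31, C_hi=30.13.
(300−201)/(30.13−22.31) × (27.72−22.31) + 201 = 99/7.82 × 5.41 + 201 ≈ 269.49 → 269.
Site H: row 3.02–9.26 (AQI 51–100). (100−51)·(8.40−3.02)/(9.26−3.02) + 51 = 49·5.38/6.24 + 51 ≈ 93.25 → 93.
Site M: row 0.00–3.01 (AQI 0–50). (50−0)·(2.49−0.00)/(3.01−0.00) + 0 = 50·2.49/3.01 + 0 ≈ 41.36 → 41.
Site D: 24.89 lies in 22.31–30.13, so I_lo=201, I_hi=300, C_lo=22.31, C_hi=30.13.
(300−201)/(30.13−22.31) × (24.89−22.31) + 201 = 99/7.82 × 2.58 + 201 ≈ 233.66 → 234.
AQIs: Site G=299, Site B=269, Site H=93, Site M=41, Site D=234. Sum = 299 + 269 + 93 + 41 + 234 = 936.

936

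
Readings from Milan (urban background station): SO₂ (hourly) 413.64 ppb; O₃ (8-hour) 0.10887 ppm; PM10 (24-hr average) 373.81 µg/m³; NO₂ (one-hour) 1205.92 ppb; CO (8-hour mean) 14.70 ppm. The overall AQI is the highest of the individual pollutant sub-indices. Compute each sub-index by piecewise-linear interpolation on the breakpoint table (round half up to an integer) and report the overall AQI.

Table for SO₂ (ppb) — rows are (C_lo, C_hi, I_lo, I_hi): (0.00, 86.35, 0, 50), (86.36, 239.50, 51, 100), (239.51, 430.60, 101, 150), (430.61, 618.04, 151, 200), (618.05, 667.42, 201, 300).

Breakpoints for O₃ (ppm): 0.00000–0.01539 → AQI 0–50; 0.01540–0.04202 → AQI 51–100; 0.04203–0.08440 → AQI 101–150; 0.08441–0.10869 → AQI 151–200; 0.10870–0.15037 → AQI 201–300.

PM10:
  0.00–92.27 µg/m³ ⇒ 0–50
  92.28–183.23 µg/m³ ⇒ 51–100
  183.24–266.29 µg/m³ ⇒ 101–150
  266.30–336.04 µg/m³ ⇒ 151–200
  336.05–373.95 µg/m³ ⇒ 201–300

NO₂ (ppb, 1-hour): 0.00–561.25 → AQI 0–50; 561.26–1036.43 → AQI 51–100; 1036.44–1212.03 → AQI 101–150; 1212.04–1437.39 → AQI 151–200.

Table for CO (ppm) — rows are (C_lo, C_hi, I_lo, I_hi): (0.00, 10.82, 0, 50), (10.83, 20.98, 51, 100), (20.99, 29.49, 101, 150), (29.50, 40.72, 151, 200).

300

SO₂ 413.64: bracket 239.51–430.60 → index 101–150; slope 49/191.09, offset 174.13.
AQI = 101 + 49/191.09·174.13 ≈ 145.65 ⇒ 146.
O₃: row 0.10870–0.15037 (AQI 201–300). (300−201)·(0.10887−0.10870)/(0.15037−0.10870) + 201 = 99·0.00017/0.04167 + 201 ≈ 201.40 → 201.
PM10 373.81: bracket 336.05–373.95 → index 201–300; slope 99/37.90, offset 37.76.
AQI = 201 + 99/37.90·37.76 ≈ 299.63 ⇒ 300.
NO₂: 1205.92 lies in 1036.44–1212.03, so I_lo=101, I_hi=150, C_lo=1036.44, C_hi=1212.03.
(150−101)/(1212.03−1036.44) × (1205.92−1036.44) + 101 = 49/175.59 × 169.48 + 101 ≈ 148.29 → 148.
CO: 14.70 ∈ [10.83, 20.98] ↔ index [51, 100].
51 + (14.70−10.83)·(100−51)/(20.98−10.83) = 51 + 3.87·49/10.15 ≈ 69.68, so AQI = 70.
Sub-indices: SO₂→146, O₃→201, PM10→300, NO₂→148, CO→70. Overall AQI = max = 300; dominant pollutant is PM10.
AQI 300: Very Unhealthy.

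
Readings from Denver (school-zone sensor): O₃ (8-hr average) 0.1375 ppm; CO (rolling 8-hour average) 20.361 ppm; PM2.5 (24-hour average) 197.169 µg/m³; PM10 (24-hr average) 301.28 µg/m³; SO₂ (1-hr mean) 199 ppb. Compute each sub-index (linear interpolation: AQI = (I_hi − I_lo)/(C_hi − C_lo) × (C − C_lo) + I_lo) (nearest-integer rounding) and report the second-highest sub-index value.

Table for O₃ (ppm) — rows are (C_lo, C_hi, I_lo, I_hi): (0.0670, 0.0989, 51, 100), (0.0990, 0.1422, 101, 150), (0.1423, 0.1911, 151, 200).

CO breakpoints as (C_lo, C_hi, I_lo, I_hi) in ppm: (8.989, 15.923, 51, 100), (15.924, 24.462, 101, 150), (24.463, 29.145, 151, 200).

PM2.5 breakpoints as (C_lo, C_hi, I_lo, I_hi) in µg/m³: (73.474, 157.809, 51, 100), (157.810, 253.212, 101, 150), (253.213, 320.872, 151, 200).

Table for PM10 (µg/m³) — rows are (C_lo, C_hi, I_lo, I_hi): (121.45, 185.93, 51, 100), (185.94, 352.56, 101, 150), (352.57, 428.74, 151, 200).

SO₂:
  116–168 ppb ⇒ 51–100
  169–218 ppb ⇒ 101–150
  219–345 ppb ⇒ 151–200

O₃: 0.1375 lies in 0.0990–0.1422, so I_lo=101, I_hi=150, C_lo=0.0990, C_hi=0.1422.
(150−101)/(0.1422−0.0990) × (0.1375−0.0990) + 101 = 49/0.0432 × 0.0385 + 101 ≈ 144.67 → 145.
CO 20.361: bracket 15.924–24.462 → index 101–150; slope 49/8.538, offset 4.437.
AQI = 101 + 49/8.538·4.437 ≈ 126.46 ⇒ 126.
PM2.5: 197.169 lies in 157.810–253.212, so I_lo=101, I_hi=150, C_lo=157.810, C_hi=253.212.
(150−101)/(253.212−157.810) × (197.169−157.810) + 101 = 49/95.402 × 39.359 + 101 ≈ 121.22 → 121.
PM10 301.28: bracket 185.94–352.56 → index 101–150; slope 49/166.62, offset 115.34.
AQI = 101 + 49/166.62·115.34 ≈ 134.92 ⇒ 135.
SO₂ 199: bracket 169–218 → index 101–150; slope 49/49, offset 30.
AQI = 101 + 49/49·30 ≈ 131.00 ⇒ 131.
Sub-indices: O₃→145, CO→126, PM2.5→121, PM10→135, SO₂→131. Ranked high→low: 145, 135, 131, 126, 121. Second-highest sub-index = 135.

135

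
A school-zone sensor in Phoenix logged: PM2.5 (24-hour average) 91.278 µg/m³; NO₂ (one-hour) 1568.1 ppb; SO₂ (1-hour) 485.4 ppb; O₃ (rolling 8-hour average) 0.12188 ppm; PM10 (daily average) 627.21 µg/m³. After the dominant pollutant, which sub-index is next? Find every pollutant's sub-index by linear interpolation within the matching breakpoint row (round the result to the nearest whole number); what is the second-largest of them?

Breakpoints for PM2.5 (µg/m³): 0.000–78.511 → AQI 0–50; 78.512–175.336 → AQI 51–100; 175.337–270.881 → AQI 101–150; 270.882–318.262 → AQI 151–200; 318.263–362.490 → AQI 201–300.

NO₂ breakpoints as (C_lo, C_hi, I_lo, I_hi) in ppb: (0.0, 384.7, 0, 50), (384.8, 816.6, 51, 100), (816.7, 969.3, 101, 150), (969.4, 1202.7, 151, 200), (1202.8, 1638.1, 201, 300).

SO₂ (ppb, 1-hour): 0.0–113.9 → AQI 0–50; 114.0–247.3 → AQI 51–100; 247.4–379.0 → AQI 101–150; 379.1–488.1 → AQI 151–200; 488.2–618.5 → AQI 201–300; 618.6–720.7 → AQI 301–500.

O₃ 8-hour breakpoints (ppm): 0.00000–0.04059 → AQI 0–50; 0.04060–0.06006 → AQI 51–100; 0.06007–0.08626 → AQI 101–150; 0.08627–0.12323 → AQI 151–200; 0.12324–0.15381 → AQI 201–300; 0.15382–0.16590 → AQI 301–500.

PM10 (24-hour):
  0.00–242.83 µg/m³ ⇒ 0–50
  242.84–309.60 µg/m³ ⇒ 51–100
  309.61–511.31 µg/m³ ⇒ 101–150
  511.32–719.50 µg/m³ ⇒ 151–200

199

PM2.5 91.278: bracket 78.512–175.336 → index 51–100; slope 49/96.824, offset 12.766.
AQI = 51 + 49/96.824·12.766 ≈ 57.46 ⇒ 57.
NO₂: row 1202.8–1638.1 (AQI 201–300). (300−201)·(1568.1−1202.8)/(1638.1−1202.8) + 201 = 99·365.3/435.3 + 201 ≈ 284.08 → 284.
SO₂: 485.4 lies in 379.1–488.1, so I_lo=151, I_hi=200, C_lo=379.1, C_hi=488.1.
(200−151)/(488.1−379.1) × (485.4−379.1) + 151 = 49/109.0 × 106.3 + 151 ≈ 198.79 → 199.
O₃: 0.12188 ∈ [0.08627, 0.12323] ↔ index [151, 200].
151 + (0.12188−0.08627)·(200−151)/(0.12323−0.08627) = 151 + 0.03561·49/0.03696 ≈ 198.21, so AQI = 198.
PM10: 627.21 lies in 511.32–719.50, so I_lo=151, I_hi=200, C_lo=511.32, C_hi=719.50.
(200−151)/(719.50−511.32) × (627.21−511.32) + 151 = 49/208.18 × 115.89 + 151 ≈ 178.28 → 178.
Sub-indices: PM2.5→57, NO₂→284, SO₂→199, O₃→198, PM10→178. Ranked high→low: 284, 199, 198, 178, 57. Second-highest sub-index = 199.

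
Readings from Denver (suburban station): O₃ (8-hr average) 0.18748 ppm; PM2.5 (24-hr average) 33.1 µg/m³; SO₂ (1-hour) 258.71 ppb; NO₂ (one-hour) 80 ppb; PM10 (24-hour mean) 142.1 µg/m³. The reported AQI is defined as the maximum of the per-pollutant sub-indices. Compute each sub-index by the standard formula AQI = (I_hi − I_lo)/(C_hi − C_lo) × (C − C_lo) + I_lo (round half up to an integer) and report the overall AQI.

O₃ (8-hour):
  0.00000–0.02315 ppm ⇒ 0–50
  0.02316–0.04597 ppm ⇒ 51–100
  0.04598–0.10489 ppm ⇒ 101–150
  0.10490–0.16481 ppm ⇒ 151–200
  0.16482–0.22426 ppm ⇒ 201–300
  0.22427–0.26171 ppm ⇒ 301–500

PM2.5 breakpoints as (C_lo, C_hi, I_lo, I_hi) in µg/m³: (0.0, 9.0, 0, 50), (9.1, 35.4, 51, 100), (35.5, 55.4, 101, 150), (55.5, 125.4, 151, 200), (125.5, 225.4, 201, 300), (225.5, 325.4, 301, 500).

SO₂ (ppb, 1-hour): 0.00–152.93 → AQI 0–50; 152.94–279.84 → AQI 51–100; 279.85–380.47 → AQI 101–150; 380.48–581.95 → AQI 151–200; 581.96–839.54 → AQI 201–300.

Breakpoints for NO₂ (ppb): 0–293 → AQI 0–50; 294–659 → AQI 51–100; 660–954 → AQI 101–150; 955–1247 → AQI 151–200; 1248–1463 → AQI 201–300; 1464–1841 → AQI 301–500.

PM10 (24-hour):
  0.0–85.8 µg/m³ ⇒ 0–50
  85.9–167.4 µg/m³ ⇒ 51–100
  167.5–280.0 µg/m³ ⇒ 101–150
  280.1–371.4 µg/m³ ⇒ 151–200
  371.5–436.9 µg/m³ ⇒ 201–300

O₃ 0.18748: bracket 0.16482–0.22426 → index 201–300; slope 99/0.05944, offset 0.02266.
AQI = 201 + 99/0.05944·0.02266 ≈ 238.74 ⇒ 239.
PM2.5: row 9.1–35.4 (AQI 51–100). (100−51)·(33.1−9.1)/(35.4−9.1) + 51 = 49·24.0/26.3 + 51 ≈ 95.71 → 96.
SO₂: row 152.94–279.84 (AQI 51–100). (100−51)·(258.71−152.94)/(279.84−152.94) + 51 = 49·105.77/126.90 + 51 ≈ 91.84 → 92.
NO₂ 80: bracket 0–293 → index 0–50; slope 50/293, offset 80.
AQI = 0 + 50/293·80 ≈ 13.65 ⇒ 14.
PM10 142.1: bracket 85.9–167.4 → index 51–100; slope 49/81.5, offset 56.2.
AQI = 51 + 49/81.5·56.2 ≈ 84.79 ⇒ 85.
Sub-indices: O₃→239, PM2.5→96, SO₂→92, NO₂→14, PM10→85. Overall AQI = max = 239; dominant pollutant is O₃.

239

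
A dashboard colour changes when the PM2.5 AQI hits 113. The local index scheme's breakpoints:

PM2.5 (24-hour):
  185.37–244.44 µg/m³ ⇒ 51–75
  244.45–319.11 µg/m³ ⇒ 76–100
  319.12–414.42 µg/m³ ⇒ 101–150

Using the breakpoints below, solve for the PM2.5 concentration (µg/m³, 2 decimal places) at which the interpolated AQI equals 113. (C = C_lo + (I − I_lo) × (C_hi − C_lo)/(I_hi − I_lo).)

342.46

AQI 113 lies in the 101–150 band, which corresponds to 319.12–414.42 µg/m³.
C = 319.12 + (113−101)×(414.42−319.12)/(150−101) = 319.12 + 12×95.30/49 ≈ 342.4588 µg/m³ → 342.46 µg/m³ to 2 dp.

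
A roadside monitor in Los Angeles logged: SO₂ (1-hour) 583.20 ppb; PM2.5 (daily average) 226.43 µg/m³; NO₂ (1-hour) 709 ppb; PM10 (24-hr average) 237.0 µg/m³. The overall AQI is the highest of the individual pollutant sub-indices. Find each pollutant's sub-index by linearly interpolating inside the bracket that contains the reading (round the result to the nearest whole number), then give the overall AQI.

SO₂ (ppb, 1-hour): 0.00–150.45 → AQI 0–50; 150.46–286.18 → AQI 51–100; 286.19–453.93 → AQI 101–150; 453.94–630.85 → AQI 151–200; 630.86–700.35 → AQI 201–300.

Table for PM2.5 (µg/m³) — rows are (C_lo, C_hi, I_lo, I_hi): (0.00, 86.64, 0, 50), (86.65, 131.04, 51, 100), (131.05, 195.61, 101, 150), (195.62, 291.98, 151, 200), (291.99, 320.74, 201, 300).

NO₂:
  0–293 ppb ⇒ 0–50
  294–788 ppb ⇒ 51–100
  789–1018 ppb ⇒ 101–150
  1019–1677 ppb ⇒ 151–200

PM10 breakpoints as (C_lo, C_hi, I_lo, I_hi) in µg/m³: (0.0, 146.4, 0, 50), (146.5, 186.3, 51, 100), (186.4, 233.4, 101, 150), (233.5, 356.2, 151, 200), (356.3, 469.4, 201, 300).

SO₂: row 453.94–630.85 (AQI 151–200). (200−151)·(583.20−453.94)/(630.85−453.94) + 151 = 49·129.26/176.91 + 151 ≈ 186.80 → 187.
PM2.5: 226.43 lies in 195.62–291.98, so I_lo=151, I_hi=200, C_lo=195.62, C_hi=291.98.
(200−151)/(291.98−195.62) × (226.43−195.62) + 151 = 49/96.36 × 30.81 + 151 ≈ 166.67 → 167.
NO₂: 709 ∈ [294, 788] ↔ index [51, 100].
51 + (709−294)·(100−51)/(788−294) = 51 + 415·49/494 ≈ 92.16, so AQI = 92.
PM10: 237.0 ∈ [233.5, 356.2] ↔ index [151, 200].
151 + (237.0−233.5)·(200−151)/(356.2−233.5) = 151 + 3.5·49/122.7 ≈ 152.40, so AQI = 152.
Sub-indices: SO₂→187, PM2.5→167, NO₂→92, PM10→152. Overall AQI = max = 187; dominant pollutant is SO₂.
AQI 187: Unhealthy.

187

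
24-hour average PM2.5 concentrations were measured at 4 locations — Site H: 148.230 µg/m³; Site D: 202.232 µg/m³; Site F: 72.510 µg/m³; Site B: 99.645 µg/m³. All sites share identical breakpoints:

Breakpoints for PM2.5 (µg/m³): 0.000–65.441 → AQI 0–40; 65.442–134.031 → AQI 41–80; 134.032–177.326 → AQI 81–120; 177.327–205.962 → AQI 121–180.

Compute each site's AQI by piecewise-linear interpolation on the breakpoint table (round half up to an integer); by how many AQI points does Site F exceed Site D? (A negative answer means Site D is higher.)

-127

Site H: 148.230 ∈ [134.032, 177.326] ↔ index [81, 120].
81 + (148.230−134.032)·(120−81)/(177.326−134.032) = 81 + 14.198·39/43.294 ≈ 93.79, so AQI = 94.
Site D: row 177.327–205.962 (AQI 121–180). (180−121)·(202.232−177.327)/(205.962−177.327) + 121 = 59·24.905/28.635 + 121 ≈ 172.31 → 172.
Site F 72.510: bracket 65.442–134.031 → index 41–80; slope 39/68.589, offset 7.068.
AQI = 41 + 39/68.589·7.068 ≈ 45.02 ⇒ 45.
Site B: 99.645 lies in 65.442–134.031, so I_lo=41, I_hi=80, C_lo=65.442, C_hi=134.031.
(80−41)/(134.031−65.442) × (99.645−65.442) + 41 = 39/68.589 × 34.203 + 41 ≈ 60.45 → 60.
AQIs: Site H=94, Site D=172, Site F=45, Site B=60. Site F (45) − Site D (172) = -127.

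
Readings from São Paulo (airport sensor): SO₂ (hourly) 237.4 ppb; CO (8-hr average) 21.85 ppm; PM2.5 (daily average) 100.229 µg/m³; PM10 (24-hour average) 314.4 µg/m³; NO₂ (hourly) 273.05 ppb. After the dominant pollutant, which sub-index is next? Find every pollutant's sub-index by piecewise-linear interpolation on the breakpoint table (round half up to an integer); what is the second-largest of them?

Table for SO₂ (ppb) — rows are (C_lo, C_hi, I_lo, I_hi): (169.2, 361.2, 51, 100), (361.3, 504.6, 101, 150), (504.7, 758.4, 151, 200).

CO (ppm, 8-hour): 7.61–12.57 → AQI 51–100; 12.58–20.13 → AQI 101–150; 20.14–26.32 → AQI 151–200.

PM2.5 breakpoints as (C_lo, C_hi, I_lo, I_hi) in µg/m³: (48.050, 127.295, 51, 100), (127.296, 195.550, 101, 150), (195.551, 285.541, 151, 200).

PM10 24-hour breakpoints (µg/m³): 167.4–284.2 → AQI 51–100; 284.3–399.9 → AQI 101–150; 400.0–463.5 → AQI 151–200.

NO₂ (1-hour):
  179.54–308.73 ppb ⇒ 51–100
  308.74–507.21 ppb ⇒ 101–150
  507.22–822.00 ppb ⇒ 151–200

SO₂: 237.4 lies in 169.2–361.2, so I_lo=51, I_hi=100, C_lo=169.2, C_hi=361.2.
(100−51)/(361.2−169.2) × (237.4−169.2) + 51 = 49/192.0 × 68.2 + 51 ≈ 68.41 → 68.
CO 21.85: bracket 20.14–26.32 → index 151–200; slope 49/6.18, offset 1.71.
AQI = 151 + 49/6.18·1.71 ≈ 164.56 ⇒ 165.
PM2.5: 100.229 lies in 48.050–127.295, so I_lo=51, I_hi=100, C_lo=48.050, C_hi=127.295.
(100−51)/(127.295−48.050) × (100.229−48.050) + 51 = 49/79.245 × 52.179 + 51 ≈ 83.26 → 83.
PM10: 314.4 lies in 284.3–399.9, so I_lo=101, I_hi=150, C_lo=284.3, C_hi=399.9.
(150−101)/(399.9−284.3) × (314.4−284.3) + 101 = 49/115.6 × 30.1 + 101 ≈ 113.76 → 114.
NO₂: row 179.54–308.73 (AQI 51–100). (100−51)·(273.05−179.54)/(308.73−179.54) + 51 = 49·93.51/129.19 + 51 ≈ 86.47 → 86.
Sub-indices: SO₂→68, CO→165, PM2.5→83, PM10→114, NO₂→86. Ranked high→low: 165, 114, 86, 83, 68. Second-highest sub-index = 114.

114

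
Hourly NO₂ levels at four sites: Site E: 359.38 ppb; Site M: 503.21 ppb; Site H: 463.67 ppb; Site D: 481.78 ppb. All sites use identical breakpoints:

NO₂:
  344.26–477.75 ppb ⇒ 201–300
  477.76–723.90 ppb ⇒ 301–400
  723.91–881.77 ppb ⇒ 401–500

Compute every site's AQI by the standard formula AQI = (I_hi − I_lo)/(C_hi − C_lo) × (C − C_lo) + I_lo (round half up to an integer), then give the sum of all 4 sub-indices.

1116

Site E: 359.38 ∈ [344.26, 477.75] ↔ index [201, 300].
201 + (359.38−344.26)·(300−201)/(477.75−344.26) = 201 + 15.12·99/133.49 ≈ 212.21, so AQI = 212.
Site M 503.21: bracket 477.76–723.90 → index 301–400; slope 99/246.14, offset 25.45.
AQI = 301 + 99/246.14·25.45 ≈ 311.24 ⇒ 311.
Site H: 463.67 ∈ [344.26, 477.75] ↔ index [201, 300].
201 + (463.67−344.26)·(300−201)/(477.75−344.26) = 201 + 119.41·99/133.49 ≈ 289.56, so AQI = 290.
Site D: 481.78 ∈ [477.76, 723.90] ↔ index [301, 400].
301 + (481.78−477.76)·(400−301)/(723.90−477.76) = 301 + 4.02·99/246.14 ≈ 302.62, so AQI = 303.
AQIs: Site E=212, Site M=311, Site H=290, Site D=303. Sum = 212 + 311 + 290 + 303 = 1116.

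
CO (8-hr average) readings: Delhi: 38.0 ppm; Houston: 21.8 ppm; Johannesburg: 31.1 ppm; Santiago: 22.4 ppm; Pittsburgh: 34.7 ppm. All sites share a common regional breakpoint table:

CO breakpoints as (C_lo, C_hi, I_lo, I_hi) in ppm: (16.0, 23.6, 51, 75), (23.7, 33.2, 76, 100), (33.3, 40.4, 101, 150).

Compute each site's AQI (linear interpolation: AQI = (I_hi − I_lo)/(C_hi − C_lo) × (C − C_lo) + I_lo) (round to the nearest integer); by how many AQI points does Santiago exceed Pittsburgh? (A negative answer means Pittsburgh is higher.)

-40

Delhi 38.0: bracket 33.3–40.4 → index 101–150; slope 49/7.1, offset 4.7.
AQI = 101 + 49/7.1·4.7 ≈ 133.44 ⇒ 133.
Houston: 21.8 ∈ [16.0, 23.6] ↔ index [51, 75].
51 + (21.8−16.0)·(75−51)/(23.6−16.0) = 51 + 5.8·24/7.6 ≈ 69.32, so AQI = 69.
Johannesburg: 31.1 lies in 23.7–33.2, so I_lo=76, I_hi=100, C_lo=23.7, C_hi=33.2.
(100−76)/(33.2−23.7) × (31.1−23.7) + 76 = 24/9.5 × 7.4 + 76 ≈ 94.69 → 95.
Santiago: row 16.0–23.6 (AQI 51–75). (75−51)·(22.4−16.0)/(23.6−16.0) + 51 = 24·6.4/7.6 + 51 ≈ 71.21 → 71.
Pittsburgh: row 33.3–40.4 (AQI 101–150). (150−101)·(34.7−33.3)/(40.4−33.3) + 101 = 49·1.4/7.1 + 101 ≈ 110.66 → 111.
AQIs: Delhi=133, Houston=69, Johannesburg=95, Santiago=71, Pittsburgh=111. Santiago (71) − Pittsburgh (111) = -40.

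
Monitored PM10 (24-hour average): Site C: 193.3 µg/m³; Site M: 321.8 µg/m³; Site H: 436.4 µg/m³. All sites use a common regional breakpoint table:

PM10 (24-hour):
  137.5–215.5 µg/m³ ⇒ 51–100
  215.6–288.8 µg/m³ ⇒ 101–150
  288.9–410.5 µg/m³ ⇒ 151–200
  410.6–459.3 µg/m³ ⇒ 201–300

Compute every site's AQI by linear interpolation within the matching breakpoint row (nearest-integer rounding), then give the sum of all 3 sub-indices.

Site C: row 137.5–215.5 (AQI 51–100). (100−51)·(193.3−137.5)/(215.5−137.5) + 51 = 49·55.8/78.0 + 51 ≈ 86.05 → 86.
Site M 321.8: bracket 288.9–410.5 → index 151–200; slope 49/121.6, offset 32.9.
AQI = 151 + 49/121.6·32.9 ≈ 164.26 ⇒ 164.
Site H 436.4: bracket 410.6–459.3 → index 201–300; slope 99/48.7, offset 25.8.
AQI = 201 + 99/48.7·25.8 ≈ 253.45 ⇒ 253.
AQIs: Site C=86, Site M=164, Site H=253. Sum = 86 + 164 + 253 = 503.

503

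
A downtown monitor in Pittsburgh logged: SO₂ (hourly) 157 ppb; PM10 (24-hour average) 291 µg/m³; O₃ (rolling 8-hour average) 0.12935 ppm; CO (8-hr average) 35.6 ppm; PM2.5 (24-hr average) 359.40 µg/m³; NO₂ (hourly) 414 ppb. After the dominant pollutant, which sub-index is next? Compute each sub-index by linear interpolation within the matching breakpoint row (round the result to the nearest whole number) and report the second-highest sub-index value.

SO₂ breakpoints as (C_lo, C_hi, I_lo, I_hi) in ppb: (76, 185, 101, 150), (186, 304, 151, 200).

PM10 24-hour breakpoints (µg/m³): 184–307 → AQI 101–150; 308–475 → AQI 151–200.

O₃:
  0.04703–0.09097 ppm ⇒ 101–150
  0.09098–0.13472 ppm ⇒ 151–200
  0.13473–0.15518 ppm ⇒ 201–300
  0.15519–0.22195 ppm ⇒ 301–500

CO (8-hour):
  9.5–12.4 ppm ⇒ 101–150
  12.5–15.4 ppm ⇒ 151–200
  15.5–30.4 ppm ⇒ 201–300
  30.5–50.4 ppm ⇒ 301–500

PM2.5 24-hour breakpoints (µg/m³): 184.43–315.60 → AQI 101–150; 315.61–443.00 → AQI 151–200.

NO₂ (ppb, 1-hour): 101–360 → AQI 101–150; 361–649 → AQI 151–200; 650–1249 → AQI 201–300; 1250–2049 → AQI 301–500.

194

SO₂: row 76–185 (AQI 101–150). (150−101)·(157−76)/(185−76) + 101 = 49·81/109 + 101 ≈ 137.41 → 137.
PM10: row 184–307 (AQI 101–150). (150−101)·(291−184)/(307−184) + 101 = 49·107/123 + 101 ≈ 143.63 → 144.
O₃: row 0.09098–0.13472 (AQI 151–200). (200−151)·(0.12935−0.09098)/(0.13472−0.09098) + 151 = 49·0.03837/0.04374 + 151 ≈ 193.98 → 194.
CO: 35.6 lies in 30.5–50.4, so I_lo=301, I_hi=500, C_lo=30.5, C_hi=50.4.
(500−301)/(50.4−30.5) × (35.6−30.5) + 301 = 199/19.9 × 5.1 + 301 ≈ 352.00 → 352.
PM2.5: row 315.61–443.00 (AQI 151–200). (200−151)·(359.40−315.61)/(443.00−315.61) + 151 = 49·43.79/127.39 + 151 ≈ 167.84 → 168.
NO₂: 414 lies in 361–649, so I_lo=151, I_hi=200, C_lo=361, C_hi=649.
(200−151)/(649−361) × (414−361) + 151 = 49/288 × 53 + 151 ≈ 160.02 → 160.
Sub-indices: SO₂→137, PM10→144, O₃→194, CO→352, PM2.5→168, NO₂→160. Ranked high→low: 352, 194, 168, 160, 144, 137. Second-highest sub-index = 194.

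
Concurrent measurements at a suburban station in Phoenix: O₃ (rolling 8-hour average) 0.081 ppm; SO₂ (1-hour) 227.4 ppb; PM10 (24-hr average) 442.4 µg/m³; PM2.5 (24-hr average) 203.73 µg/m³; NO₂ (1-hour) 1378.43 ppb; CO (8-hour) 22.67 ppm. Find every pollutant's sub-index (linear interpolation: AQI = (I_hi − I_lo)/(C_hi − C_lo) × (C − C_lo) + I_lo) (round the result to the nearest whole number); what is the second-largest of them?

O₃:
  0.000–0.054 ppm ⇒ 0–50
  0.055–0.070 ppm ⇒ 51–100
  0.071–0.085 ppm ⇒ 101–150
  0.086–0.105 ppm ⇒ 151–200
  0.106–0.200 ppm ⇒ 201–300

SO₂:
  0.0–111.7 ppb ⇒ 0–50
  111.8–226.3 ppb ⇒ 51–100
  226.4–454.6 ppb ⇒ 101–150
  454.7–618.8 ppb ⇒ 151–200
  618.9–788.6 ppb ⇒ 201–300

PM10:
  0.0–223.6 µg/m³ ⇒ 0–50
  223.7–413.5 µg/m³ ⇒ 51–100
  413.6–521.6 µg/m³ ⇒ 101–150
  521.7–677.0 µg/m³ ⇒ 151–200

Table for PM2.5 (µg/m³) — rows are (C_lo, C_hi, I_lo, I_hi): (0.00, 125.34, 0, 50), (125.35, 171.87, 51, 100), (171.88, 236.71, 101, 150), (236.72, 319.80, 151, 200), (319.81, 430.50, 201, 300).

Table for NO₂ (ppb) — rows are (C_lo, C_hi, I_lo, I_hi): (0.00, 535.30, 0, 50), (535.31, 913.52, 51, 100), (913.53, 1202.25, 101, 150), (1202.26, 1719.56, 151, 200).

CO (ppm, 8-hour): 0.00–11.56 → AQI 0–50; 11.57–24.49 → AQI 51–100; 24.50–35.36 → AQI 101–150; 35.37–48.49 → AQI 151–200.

O₃: 0.081 ∈ [0.071, 0.085] ↔ index [101, 150].
101 + (0.081−0.071)·(150−101)/(0.085−0.071) = 101 + 0.010·49/0.014 ≈ 136.00, so AQI = 136.
SO₂ 227.4: bracket 226.4–454.6 → index 101–150; slope 49/228.2, offset 1.0.
AQI = 101 + 49/228.2·1.0 ≈ 101.21 ⇒ 101.
PM10: row 413.6–521.6 (AQI 101–150). (150−101)·(442.4−413.6)/(521.6−413.6) + 101 = 49·28.8/108.0 + 101 ≈ 114.07 → 114.
PM2.5: 203.73 lies in 171.88–236.71, so I_lo=101, I_hi=150, C_lo=171.88, C_hi=236.71.
(150−101)/(236.71−171.88) × (203.73−171.88) + 101 = 49/64.83 × 31.85 + 101 ≈ 125.07 → 125.
NO₂: 1378.43 lies in 1202.26–1719.56, so I_lo=151, I_hi=200, C_lo=1202.26, C_hi=1719.56.
(200−151)/(1719.56−1202.26) × (1378.43−1202.26) + 151 = 49/517.30 × 176.17 + 151 ≈ 167.69 → 168.
CO: 22.67 ∈ [11.57, 24.49] ↔ index [51, 100].
51 + (22.67−11.57)·(100−51)/(24.49−11.57) = 51 + 11.10·49/12.92 ≈ 93.10, so AQI = 93.
Sub-indices: O₃→136, SO₂→101, PM10→114, PM2.5→125, NO₂→168, CO→93. Ranked high→low: 168, 136, 125, 114, 101, 93. Second-highest sub-index = 136.

136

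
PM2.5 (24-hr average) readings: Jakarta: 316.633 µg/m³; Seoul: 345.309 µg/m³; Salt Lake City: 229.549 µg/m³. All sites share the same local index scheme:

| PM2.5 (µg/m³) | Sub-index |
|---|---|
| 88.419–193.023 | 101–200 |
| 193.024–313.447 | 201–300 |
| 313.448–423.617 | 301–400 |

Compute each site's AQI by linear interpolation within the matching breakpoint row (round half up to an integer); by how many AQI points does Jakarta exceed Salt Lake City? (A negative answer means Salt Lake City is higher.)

Jakarta: 316.633 lies in 313.448–423.617, so I_lo=301, I_hi=400, C_lo=313.448, C_hi=423.617.
(400−301)/(423.617−313.448) × (316.633−313.448) + 301 = 99/110.169 × 3.185 + 301 ≈ 303.86 → 304.
Seoul: 345.309 ∈ [313.448, 423.617] ↔ index [301, 400].
301 + (345.309−313.448)·(400−301)/(423.617−313.448) = 301 + 31.861·99/110.169 ≈ 329.63, so AQI = 330.
Salt Lake City: 229.549 lies in 193.024–313.447, so I_lo=201, I_hi=300, C_lo=193.024, C_hi=313.447.
(300−201)/(313.447−193.024) × (229.549−193.024) + 201 = 99/120.423 × 36.525 + 201 ≈ 231.03 → 231.
AQIs: Jakarta=304, Seoul=330, Salt Lake City=231. Jakarta (304) − Salt Lake City (231) = 73.

73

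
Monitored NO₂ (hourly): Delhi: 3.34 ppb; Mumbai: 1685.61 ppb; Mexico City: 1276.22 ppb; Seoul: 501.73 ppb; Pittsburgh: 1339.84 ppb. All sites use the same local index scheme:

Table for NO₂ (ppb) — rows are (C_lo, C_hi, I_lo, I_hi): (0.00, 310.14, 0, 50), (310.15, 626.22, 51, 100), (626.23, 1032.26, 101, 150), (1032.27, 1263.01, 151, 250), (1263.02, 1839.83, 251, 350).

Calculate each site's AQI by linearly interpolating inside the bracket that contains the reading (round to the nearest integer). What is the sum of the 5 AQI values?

Delhi 3.34: bracket 0.00–310.14 → index 0–50; slope 50/310.14, offset 3.34.
AQI = 0 + 50/310.14·3.34 ≈ 0.54 ⇒ 1.
Mumbai 1685.61: bracket 1263.02–1839.83 → index 251–350; slope 99/576.81, offset 422.59.
AQI = 251 + 99/576.81·422.59 ≈ 323.53 ⇒ 324.
Mexico City: 1276.22 ∈ [1263.02, 1839.83] ↔ index [251, 350].
251 + (1276.22−1263.02)·(350−251)/(1839.83−1263.02) = 251 + 13.20·99/576.81 ≈ 253.27, so AQI = 253.
Seoul: 501.73 lies in 310.15–626.22, so I_lo=51, I_hi=100, C_lo=310.15, C_hi=626.22.
(100−51)/(626.22−310.15) × (501.73−310.15) + 51 = 49/316.07 × 191.58 + 51 ≈ 80.70 → 81.
Pittsburgh: row 1263.02–1839.83 (AQI 251–350). (350−251)·(1339.84−1263.02)/(1839.83−1263.02) + 251 = 99·76.82/576.81 + 251 ≈ 264.18 → 264.
AQIs: Delhi=1, Mumbai=324, Mexico City=253, Seoul=81, Pittsburgh=264. Sum = 1 + 324 + 253 + 81 + 264 = 923.

923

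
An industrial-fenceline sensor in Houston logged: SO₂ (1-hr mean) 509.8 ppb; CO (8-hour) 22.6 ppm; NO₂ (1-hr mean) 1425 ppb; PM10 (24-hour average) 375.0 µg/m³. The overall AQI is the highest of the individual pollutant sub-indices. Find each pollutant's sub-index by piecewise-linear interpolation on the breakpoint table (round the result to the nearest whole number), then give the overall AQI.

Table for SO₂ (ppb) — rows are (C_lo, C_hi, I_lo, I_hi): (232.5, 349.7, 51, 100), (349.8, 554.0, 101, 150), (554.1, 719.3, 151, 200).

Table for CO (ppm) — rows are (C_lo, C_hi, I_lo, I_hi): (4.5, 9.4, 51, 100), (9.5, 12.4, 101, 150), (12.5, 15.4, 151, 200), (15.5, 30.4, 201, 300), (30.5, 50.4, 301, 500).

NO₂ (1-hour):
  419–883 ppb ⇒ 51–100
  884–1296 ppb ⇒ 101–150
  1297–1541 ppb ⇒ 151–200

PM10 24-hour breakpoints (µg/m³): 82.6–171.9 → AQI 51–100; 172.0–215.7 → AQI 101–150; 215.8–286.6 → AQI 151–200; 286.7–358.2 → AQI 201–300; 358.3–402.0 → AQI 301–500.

377

SO₂: 509.8 ∈ [349.8, 554.0] ↔ index [101, 150].
101 + (509.8−349.8)·(150−101)/(554.0−349.8) = 101 + 160.0·49/204.2 ≈ 139.39, so AQI = 139.
CO: 22.6 lies in 15.5–30.4, so I_lo=201, I_hi=300, C_lo=15.5, C_hi=30.4.
(300−201)/(30.4−15.5) × (22.6−15.5) + 201 = 99/14.9 × 7.1 + 201 ≈ 248.17 → 248.
NO₂: 1425 ∈ [1297, 1541] ↔ index [151, 200].
151 + (1425−1297)·(200−151)/(1541−1297) = 151 + 128·49/244 ≈ 176.70, so AQI = 177.
PM10: 375.0 ∈ [358.3, 402.0] ↔ index [301, 500].
301 + (375.0−358.3)·(500−301)/(402.0−358.3) = 301 + 16.7·199/43.7 ≈ 377.05, so AQI = 377.
Sub-indices: SO₂→139, CO→248, NO₂→177, PM10→377. Overall AQI = max = 377; dominant pollutant is PM10.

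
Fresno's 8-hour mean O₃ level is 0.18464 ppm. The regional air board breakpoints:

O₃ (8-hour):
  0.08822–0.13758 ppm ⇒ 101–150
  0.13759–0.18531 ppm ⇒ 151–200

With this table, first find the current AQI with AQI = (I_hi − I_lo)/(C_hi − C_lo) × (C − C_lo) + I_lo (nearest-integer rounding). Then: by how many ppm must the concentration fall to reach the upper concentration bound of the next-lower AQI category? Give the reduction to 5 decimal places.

O₃: 0.18464 ∈ [0.13759, 0.18531] ↔ index [151, 200].
151 + (0.18464−0.13759)·(200−151)/(0.18531−0.13759) = 151 + 0.04705·49/0.04772 ≈ 199.31, so AQI = 199.
Current AQI 199 is in the Unhealthy range (151–200). The next-lower category tops out at AQI 150, whose upper concentration bound is 0.13758 ppm.
Reduction needed = 0.18464 − 0.13758 = 0.04706 ppm.

0.04706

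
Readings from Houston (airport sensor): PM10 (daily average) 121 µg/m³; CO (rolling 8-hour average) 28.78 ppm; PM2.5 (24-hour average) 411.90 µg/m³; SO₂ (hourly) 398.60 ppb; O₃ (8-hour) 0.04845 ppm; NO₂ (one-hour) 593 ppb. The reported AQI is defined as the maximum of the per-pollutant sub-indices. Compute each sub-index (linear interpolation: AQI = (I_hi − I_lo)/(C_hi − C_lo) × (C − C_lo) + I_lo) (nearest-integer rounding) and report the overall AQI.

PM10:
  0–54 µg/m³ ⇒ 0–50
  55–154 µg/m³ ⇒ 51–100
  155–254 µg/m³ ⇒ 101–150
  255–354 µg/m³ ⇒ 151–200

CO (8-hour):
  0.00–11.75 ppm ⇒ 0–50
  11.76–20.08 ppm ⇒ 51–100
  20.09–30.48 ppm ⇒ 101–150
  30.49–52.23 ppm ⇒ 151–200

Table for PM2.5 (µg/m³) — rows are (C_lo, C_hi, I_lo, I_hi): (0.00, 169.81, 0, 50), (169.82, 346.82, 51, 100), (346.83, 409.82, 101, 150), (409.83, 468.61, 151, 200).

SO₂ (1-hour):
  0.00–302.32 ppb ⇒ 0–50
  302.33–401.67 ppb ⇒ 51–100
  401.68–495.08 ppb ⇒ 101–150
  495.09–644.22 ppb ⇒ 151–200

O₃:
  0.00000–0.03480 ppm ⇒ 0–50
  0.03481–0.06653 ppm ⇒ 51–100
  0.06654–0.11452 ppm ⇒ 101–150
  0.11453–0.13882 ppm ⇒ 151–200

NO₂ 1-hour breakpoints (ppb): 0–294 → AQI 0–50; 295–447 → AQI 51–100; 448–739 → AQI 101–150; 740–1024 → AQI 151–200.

PM10: 121 ∈ [55, 154] ↔ index [51, 100].
51 + (121−55)·(100−51)/(154−55) = 51 + 66·49/99 ≈ 83.67, so AQI = 84.
CO: 28.78 ∈ [20.09, 30.48] ↔ index [101, 150].
101 + (28.78−20.09)·(150−101)/(30.48−20.09) = 101 + 8.69·49/10.39 ≈ 141.98, so AQI = 142.
PM2.5: 411.90 lies in 409.83–468.61, so I_lo=151, I_hi=200, C_lo=409.83, C_hi=468.61.
(200−151)/(468.61−409.83) × (411.90−409.83) + 151 = 49/58.78 × 2.07 + 151 ≈ 152.73 → 153.
SO₂: 398.60 lies in 302.33–401.67, so I_lo=51, I_hi=100, C_lo=302.33, C_hi=401.67.
(100−51)/(401.67−302.33) × (398.60−302.33) + 51 = 49/99.34 × 96.27 + 51 ≈ 98.49 → 98.
O₃: 0.04845 lies in 0.03481–0.06653, so I_lo=51, I_hi=100, C_lo=0.03481, C_hi=0.06653.
(100−51)/(0.06653−0.03481) × (0.04845−0.03481) + 51 = 49/0.03172 × 0.01364 + 51 ≈ 72.07 → 72.
NO₂: 593 lies in 448–739, so I_lo=101, I_hi=150, C_lo=448, C_hi=739.
(150−101)/(739−448) × (593−448) + 101 = 49/291 × 145 + 101 ≈ 125.42 → 125.
Sub-indices: PM10→84, CO→142, PM2.5→153, SO₂→98, O₃→72, NO₂→125. Overall AQI = max = 153; dominant pollutant is PM2.5.

153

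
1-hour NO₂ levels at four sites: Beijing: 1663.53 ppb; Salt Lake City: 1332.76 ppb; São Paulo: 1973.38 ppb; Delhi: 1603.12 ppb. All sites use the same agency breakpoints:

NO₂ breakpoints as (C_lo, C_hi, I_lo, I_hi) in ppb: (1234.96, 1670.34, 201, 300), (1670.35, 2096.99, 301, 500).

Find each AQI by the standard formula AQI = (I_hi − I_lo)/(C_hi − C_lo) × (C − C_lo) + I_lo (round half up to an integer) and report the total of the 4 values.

Beijing: row 1234.96–1670.34 (AQI 201–300). (300−201)·(1663.53−1234.96)/(1670.34−1234.96) + 201 = 99·428.57/435.38 + 201 ≈ 298.45 → 298.
Salt Lake City: 1332.76 ∈ [1234.96, 1670.34] ↔ index [201, 300].
201 + (1332.76−1234.96)·(300−201)/(1670.34−1234.96) = 201 + 97.80·99/435.38 ≈ 223.24, so AQI = 223.
São Paulo: row 1670.35–2096.99 (AQI 301–500). (500−301)·(1973.38−1670.35)/(2096.99−1670.35) + 301 = 199·303.03/426.64 + 301 ≈ 442.34 → 442.
Delhi: 1603.12 ∈ [1234.96, 1670.34] ↔ index [201, 300].
201 + (1603.12−1234.96)·(300−201)/(1670.34−1234.96) = 201 + 368.16·99/435.38 ≈ 284.72, so AQI = 285.
AQIs: Beijing=298, Salt Lake City=223, São Paulo=442, Delhi=285. Sum = 298 + 223 + 442 + 285 = 1248.

1248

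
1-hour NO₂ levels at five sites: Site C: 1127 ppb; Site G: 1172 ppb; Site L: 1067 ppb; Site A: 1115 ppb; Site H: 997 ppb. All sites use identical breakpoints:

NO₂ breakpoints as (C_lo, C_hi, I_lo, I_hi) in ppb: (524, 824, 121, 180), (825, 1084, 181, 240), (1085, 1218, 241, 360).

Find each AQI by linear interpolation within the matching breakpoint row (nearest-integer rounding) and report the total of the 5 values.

Site C: 1127 ∈ [1085, 1218] ↔ index [241, 360].
241 + (1127−1085)·(360−241)/(1218−1085) = 241 + 42·119/133 ≈ 278.58, so AQI = 279.
Site G: 1172 ∈ [1085, 1218] ↔ index [241, 360].
241 + (1172−1085)·(360−241)/(1218−1085) = 241 + 87·119/133 ≈ 318.84, so AQI = 319.
Site L 1067: bracket 825–1084 → index 181–240; slope 59/259, offset 242.
AQI = 181 + 59/259·242 ≈ 236.13 ⇒ 236.
Site A: 1115 lies in 1085–1218, so I_lo=241, I_hi=360, C_lo=1085, C_hi=1218.
(360−241)/(1218−1085) × (1115−1085) + 241 = 119/133 × 30 + 241 ≈ 267.84 → 268.
Site H: 997 ∈ [825, 1084] ↔ index [181, 240].
181 + (997−825)·(240−181)/(1084−825) = 181 + 172·59/259 ≈ 220.18, so AQI = 220.
AQIs: Site C=279, Site G=319, Site L=236, Site A=268, Site H=220. Sum = 279 + 319 + 236 + 268 + 220 = 1322.

1322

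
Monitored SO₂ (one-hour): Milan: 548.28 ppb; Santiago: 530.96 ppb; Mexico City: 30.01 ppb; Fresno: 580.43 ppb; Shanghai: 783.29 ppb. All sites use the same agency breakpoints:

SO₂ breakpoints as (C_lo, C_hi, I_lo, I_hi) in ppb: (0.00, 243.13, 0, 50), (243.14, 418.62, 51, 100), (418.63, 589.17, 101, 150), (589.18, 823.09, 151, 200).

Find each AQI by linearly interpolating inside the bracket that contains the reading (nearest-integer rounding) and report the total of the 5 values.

616

Milan 548.28: bracket 418.63–589.17 → index 101–150; slope 49/170.54, offset 129.65.
AQI = 101 + 49/170.54·129.65 ≈ 138.25 ⇒ 138.
Santiago: 530.96 ∈ [418.63, 589.17] ↔ index [101, 150].
101 + (530.96−418.63)·(150−101)/(589.17−418.63) = 101 + 112.33·49/170.54 ≈ 133.27, so AQI = 133.
Mexico City 30.01: bracket 0.00–243.13 → index 0–50; slope 50/243.13, offset 30.01.
AQI = 0 + 50/243.13·30.01 ≈ 6.17 ⇒ 6.
Fresno: row 418.63–589.17 (AQI 101–150). (150−101)·(580.43−418.63)/(589.17−418.63) + 101 = 49·161.80/170.54 + 101 ≈ 147.49 → 147.
Shanghai: row 589.18–823.09 (AQI 151–200). (200−151)·(783.29−589.18)/(823.09−589.18) + 151 = 49·194.11/233.91 + 151 ≈ 191.66 → 192.
AQIs: Milan=138, Santiago=133, Mexico City=6, Fresno=147, Shanghai=192. Sum = 138 + 133 + 6 + 147 + 192 = 616.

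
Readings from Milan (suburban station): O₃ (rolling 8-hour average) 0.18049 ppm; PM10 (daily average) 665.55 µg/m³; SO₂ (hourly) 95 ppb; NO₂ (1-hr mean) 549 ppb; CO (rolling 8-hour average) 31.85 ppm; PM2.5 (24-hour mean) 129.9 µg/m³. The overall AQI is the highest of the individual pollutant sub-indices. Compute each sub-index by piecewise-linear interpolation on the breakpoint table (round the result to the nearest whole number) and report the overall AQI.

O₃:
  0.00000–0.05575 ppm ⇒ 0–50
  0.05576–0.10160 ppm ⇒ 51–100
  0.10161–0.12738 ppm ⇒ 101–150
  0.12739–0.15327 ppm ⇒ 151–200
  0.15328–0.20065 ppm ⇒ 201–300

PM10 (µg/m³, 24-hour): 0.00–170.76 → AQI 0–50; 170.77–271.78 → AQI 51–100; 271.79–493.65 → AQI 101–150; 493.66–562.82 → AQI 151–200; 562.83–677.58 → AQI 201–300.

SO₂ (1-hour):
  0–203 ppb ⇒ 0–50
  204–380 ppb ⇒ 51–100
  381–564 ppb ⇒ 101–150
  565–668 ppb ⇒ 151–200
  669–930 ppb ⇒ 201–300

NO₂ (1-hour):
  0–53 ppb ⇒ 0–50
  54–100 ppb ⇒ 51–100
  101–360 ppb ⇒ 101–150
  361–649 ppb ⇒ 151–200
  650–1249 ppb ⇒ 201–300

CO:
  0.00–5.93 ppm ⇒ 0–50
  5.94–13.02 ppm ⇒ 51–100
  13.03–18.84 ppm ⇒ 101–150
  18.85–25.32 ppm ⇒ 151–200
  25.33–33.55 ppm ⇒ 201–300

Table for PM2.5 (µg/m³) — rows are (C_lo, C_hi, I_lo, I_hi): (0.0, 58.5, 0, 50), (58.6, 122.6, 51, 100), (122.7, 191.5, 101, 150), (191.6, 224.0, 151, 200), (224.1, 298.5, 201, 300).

290

O₃: 0.18049 lies in 0.15328–0.20065, so I_lo=201, I_hi=300, C_lo=0.15328, C_hi=0.20065.
(300−201)/(0.20065−0.15328) × (0.18049−0.15328) + 201 = 99/0.04737 × 0.02721 + 201 ≈ 257.87 → 258.
PM10 665.55: bracket 562.83–677.58 → index 201–300; slope 99/114.75, offset 102.72.
AQI = 201 + 99/114.75·102.72 ≈ 289.62 ⇒ 290.
SO₂: 95 ∈ [0, 203] ↔ index [0, 50].
0 + (95−0)·(50−0)/(203−0) = 0 + 95·50/203 ≈ 23.40, so AQI = 23.
NO₂: 549 ∈ [361, 649] ↔ index [151, 200].
151 + (549−361)·(200−151)/(649−361) = 151 + 188·49/288 ≈ 182.99, so AQI = 183.
CO 31.85: bracket 25.33–33.55 → index 201–300; slope 99/8.22, offset 6.52.
AQI = 201 + 99/8.22·6.52 ≈ 279.53 ⇒ 280.
PM2.5: row 122.7–191.5 (AQI 101–150). (150−101)·(129.9−122.7)/(191.5−122.7) + 101 = 49·7.2/68.8 + 101 ≈ 106.13 → 106.
Sub-indices: O₃→258, PM10→290, SO₂→23, NO₂→183, CO→280, PM2.5→106. Overall AQI = max = 290; dominant pollutant is PM10.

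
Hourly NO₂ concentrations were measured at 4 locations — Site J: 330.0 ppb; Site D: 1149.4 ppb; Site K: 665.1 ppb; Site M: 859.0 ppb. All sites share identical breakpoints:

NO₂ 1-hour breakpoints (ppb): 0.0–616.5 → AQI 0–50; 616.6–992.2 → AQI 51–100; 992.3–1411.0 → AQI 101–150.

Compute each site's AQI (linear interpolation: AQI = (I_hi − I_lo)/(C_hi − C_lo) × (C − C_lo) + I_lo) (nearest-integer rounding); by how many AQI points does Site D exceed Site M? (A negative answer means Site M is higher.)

36

Site J: row 0.0–616.5 (AQI 0–50). (50−0)·(330.0−0.0)/(616.5−0.0) + 0 = 50·330.0/616.5 + 0 ≈ 26.76 → 27.
Site D: row 992.3–1411.0 (AQI 101–150). (150−101)·(1149.4−992.3)/(1411.0−992.3) + 101 = 49·157.1/418.7 + 101 ≈ 119.39 → 119.
Site K: 665.1 ∈ [616.6, 992.2] ↔ index [51, 100].
51 + (665.1−616.6)·(100−51)/(992.2−616.6) = 51 + 48.5·49/375.6 ≈ 57.33, so AQI = 57.
Site M: 859.0 lies in 616.6–992.2, so I_lo=51, I_hi=100, C_lo=616.6, C_hi=992.2.
(100−51)/(992.2−616.6) × (859.0−616.6) + 51 = 49/375.6 × 242.4 + 51 ≈ 82.62 → 83.
AQIs: Site J=27, Site D=119, Site K=57, Site M=83. Site D (119) − Site M (83) = 36.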